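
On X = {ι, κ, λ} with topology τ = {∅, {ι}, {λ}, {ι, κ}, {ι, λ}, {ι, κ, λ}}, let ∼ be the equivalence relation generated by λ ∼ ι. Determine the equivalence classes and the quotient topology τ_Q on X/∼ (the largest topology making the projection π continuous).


X/∼ = {[ι=λ], [κ]}; |τ_Q| = 3.

Equivalence classes: [ι=λ], [κ].
Quotient map π: X → X/∼ sends ι ↦ [ι=λ], κ ↦ [κ], λ ↦ [ι=λ].
For each subset V ⊆ X/∼, compute π^{-1}(V) ⊆ X and check whether π^{-1}(V) ∈ τ. V is open in τ_Q iff π^{-1}(V) ∈ τ.
  V = {}: π^{-1}(V) = ∅ ∈ τ ✓.
  V = {[ι=λ]}: π^{-1}(V) = {ι, λ} ∈ τ ✓.
  V = {[κ]}: π^{-1}(V) = {κ} ∉ τ ✗.
  V = {[ι=λ], [κ]}: π^{-1}(V) = {ι, κ, λ} ∈ τ ✓.
Open sets in the quotient: τ_Q = {{}, {[ι=λ]}, {[ι=λ], [κ]}} (3 elements).


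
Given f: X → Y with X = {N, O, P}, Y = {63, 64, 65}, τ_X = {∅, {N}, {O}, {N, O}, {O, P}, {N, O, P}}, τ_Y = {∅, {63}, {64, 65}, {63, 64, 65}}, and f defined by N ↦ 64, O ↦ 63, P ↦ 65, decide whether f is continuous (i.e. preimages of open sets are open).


f is NOT continuous.

Compute f^{-1}(U) for each U ∈ τ_Y:
  U = ∅: f^{-1}(U) = ∅ ∈ τ_X ✓.
  U = {63}: f^{-1}(U) = {O} ∈ τ_X ✓.
  U = {64, 65}: f^{-1}(U) = {N, P} ∉ τ_X ✗.
  U = {63, 64, 65}: f^{-1}(U) = {N, O, P} ∈ τ_X ✓.
Found U = {64, 65} with f^{-1}(U) = {N, P} not in τ_X. Therefore f is NOT continuous.


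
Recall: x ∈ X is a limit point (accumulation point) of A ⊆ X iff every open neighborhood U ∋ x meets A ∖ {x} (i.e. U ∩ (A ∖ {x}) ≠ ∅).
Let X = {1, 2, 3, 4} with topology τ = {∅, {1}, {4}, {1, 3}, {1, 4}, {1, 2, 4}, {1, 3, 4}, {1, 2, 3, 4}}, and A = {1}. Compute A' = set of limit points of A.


A' = {2, 3}

For each x ∈ X, list the open sets U ∈ τ with x ∈ U, then check whether U ∩ (A ∖ {x}) ≠ ∅ for every such U.
  x = 1: open {1} ∋ x has {1} ∩ (A ∖ {1}) = ∅, so x is NOT a limit point.
  x = 2: opens ∋ x are {1, 2, 4}, {1, 2, 3, 4}; each meets A ∖ {2}, so x IS a limit point.
  x = 3: opens ∋ x are {1, 3}, {1, 3, 4}, {1, 2, 3, 4}; each meets A ∖ {3}, so x IS a limit point.
  x = 4: open {4} ∋ x has {4} ∩ (A ∖ {4}) = ∅, so x is NOT a limit point.
Collecting: A' = {2, 3}.


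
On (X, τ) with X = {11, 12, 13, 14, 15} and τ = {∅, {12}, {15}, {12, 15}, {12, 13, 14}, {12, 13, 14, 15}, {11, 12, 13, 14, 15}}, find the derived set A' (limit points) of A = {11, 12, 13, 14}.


A' = {11, 13, 14}

For each x ∈ X, list the open sets U ∈ τ with x ∈ U, then check whether U ∩ (A ∖ {x}) ≠ ∅ for every such U.
  x = 11: opens ∋ x are {11, 12, 13, 14, 15}; each meets A ∖ {11}, so x IS a limit point.
  x = 12: open {12} ∋ x has {12} ∩ (A ∖ {12}) = ∅, so x is NOT a limit point.
  x = 13: opens ∋ x are {12, 13, 14}, {12, 13, 14, 15}, {11, 12, 13, 14, 15}; each meets A ∖ {13}, so x IS a limit point.
  x = 14: opens ∋ x are {12, 13, 14}, {12, 13, 14, 15}, {11, 12, 13, 14, 15}; each meets A ∖ {14}, so x IS a limit point.
  x = 15: open {15} ∋ x has {15} ∩ (A ∖ {15}) = ∅, so x is NOT a limit point.
Collecting: A' = {11, 13, 14}.


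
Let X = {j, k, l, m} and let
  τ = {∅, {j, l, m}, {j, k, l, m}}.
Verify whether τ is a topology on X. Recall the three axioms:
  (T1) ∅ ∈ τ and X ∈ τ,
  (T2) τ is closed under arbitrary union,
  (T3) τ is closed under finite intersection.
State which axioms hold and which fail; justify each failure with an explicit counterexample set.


τ IS a topology on X.

Axiom (T1): ∅ ∈ τ? Yes; X ∈ τ? Yes.
Axiom (T2/T3): check pairwise unions and intersections of members of τ.
All pairwise intersections and unions checked — each lies in τ. Therefore τ satisfies (T1), (T2), (T3): it IS a topology on X.


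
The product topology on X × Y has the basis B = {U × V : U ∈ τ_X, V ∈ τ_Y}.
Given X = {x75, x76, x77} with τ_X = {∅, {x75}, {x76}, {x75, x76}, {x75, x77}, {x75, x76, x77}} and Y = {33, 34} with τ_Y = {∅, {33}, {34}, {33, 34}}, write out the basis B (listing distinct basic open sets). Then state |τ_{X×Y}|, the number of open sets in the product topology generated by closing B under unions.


Basis B = {∅ × ∅, {x75} × {33}, {x75} × {34}, {x76} × {33}, {x76} × {34}, {x75} × {33, 34}, {x75, x76} × {33}, {x75, x77} × {33}, {x75, x76} × {34}, {x75, x77} × {34}, {x76} × {33, 34}, {x75, x76, x77} × {33}, {x75, x76, x77} × {34}, {x75, x76} × {33, 34}, {x75, x77} × {33, 34}, {x75, x76, x77} × {33, 34}}; |τ_{X×Y}| = 36.

Enumerate products U × V with U ∈ τ_X, V ∈ τ_Y (deduplicated):
  ∅ × ∅ = {} (∅)
  {x75} × {33} = {(x75,33)}
  {x75} × {34} = {(x75,34)}
  {x76} × {33} = {(x76,33)}
  {x76} × {34} = {(x76,34)}
  {x75} × {33, 34} = {(x75,33), (x75,34)}
  {x75, x76} × {33} = {(x75,33), (x76,33)}
  {x75, x77} × {33} = {(x75,33), (x77,33)}
  {x75, x76} × {34} = {(x75,34), (x76,34)}
  {x75, x77} × {34} = {(x75,34), (x77,34)}
  {x76} × {33, 34} = {(x76,33), (x76,34)}
  {x75, x76, x77} × {33} = {(x75,33), (x76,33), (x77,33)}
  {x75, x76, x77} × {34} = {(x75,34), (x76,34), (x77,34)}
  {x75, x76} × {33, 34} = {(x75,33), (x75,34), (x76,33), (x76,34)}
  {x75, x77} × {33, 34} = {(x75,33), (x75,34), (x77,33), (x77,34)}
  {x75, x76, x77} × {33, 34} = {(x75,33), (x75,34), (x76,33), (x76,34), (x77,33), (x77,34)}
These 16 distinct sets form the basis B.
Close under arbitrary unions to get τ_{X×Y}; counting gives |τ_{X×Y}| = 36.


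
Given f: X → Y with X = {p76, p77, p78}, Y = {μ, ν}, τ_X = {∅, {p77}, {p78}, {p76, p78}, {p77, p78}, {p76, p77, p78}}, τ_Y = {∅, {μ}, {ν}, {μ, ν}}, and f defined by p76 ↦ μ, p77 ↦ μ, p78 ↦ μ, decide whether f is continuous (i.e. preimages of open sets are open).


f IS continuous.

Compute f^{-1}(U) for each U ∈ τ_Y:
  U = ∅: f^{-1}(U) = ∅ ∈ τ_X ✓.
  U = {μ}: f^{-1}(U) = {p76, p77, p78} ∈ τ_X ✓.
  U = {ν}: f^{-1}(U) = ∅ ∈ τ_X ✓.
  U = {μ, ν}: f^{-1}(U) = {p76, p77, p78} ∈ τ_X ✓.
Every preimage lies in τ_X, so f IS continuous.


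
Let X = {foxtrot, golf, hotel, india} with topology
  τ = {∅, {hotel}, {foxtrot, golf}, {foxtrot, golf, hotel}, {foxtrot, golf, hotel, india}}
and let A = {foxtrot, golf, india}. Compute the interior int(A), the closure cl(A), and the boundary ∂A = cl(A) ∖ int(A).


int(A) = {foxtrot, golf}, cl(A) = {foxtrot, golf, india}, ∂A = {india}.

Closed sets in (X, τ) are complements of opens:
  closed(X, τ) = {∅, {india}, {hotel, india}, {foxtrot, golf, india}, {foxtrot, golf, hotel, india}}.
int(A) = ⋃ {U ∈ τ : U ⊆ A}. Opens contained in A: ∅, {foxtrot, golf}.
Taking the union of these: int(A) = {foxtrot, golf}.
cl(A) = ⋂ {C closed : A ⊆ C}. Closed sets containing A: {foxtrot, golf, india}, {foxtrot, golf, hotel, india}.
Intersecting these: cl(A) = {foxtrot, golf, india}.
∂A = cl(A) ∖ int(A) = {foxtrot, golf, india} ∖ {foxtrot, golf} = {india}.


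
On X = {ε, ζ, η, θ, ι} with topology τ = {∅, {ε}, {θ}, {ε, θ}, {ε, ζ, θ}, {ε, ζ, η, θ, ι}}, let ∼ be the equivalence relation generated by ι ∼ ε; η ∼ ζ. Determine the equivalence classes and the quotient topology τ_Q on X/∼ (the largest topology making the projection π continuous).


X/∼ = {[ε=ι], [ζ=η], [θ]}; |τ_Q| = 3.

Equivalence classes: [ε=ι], [ζ=η], [θ].
Quotient map π: X → X/∼ sends ε ↦ [ε=ι], ζ ↦ [ζ=η], η ↦ [ζ=η], θ ↦ [θ], ι ↦ [ε=ι].
For each subset V ⊆ X/∼, compute π^{-1}(V) ⊆ X and check whether π^{-1}(V) ∈ τ. V is open in τ_Q iff π^{-1}(V) ∈ τ.
  V = {}: π^{-1}(V) = ∅ ∈ τ ✓.
  V = {[ε=ι]}: π^{-1}(V) = {ε, ι} ∉ τ ✗.
  V = {[ζ=η]}: π^{-1}(V) = {ζ, η} ∉ τ ✗.
  V = {[ε=ι], [ζ=η]}: π^{-1}(V) = {ε, ζ, η, ι} ∉ τ ✗.
  V = {[θ]}: π^{-1}(V) = {θ} ∈ τ ✓.
  V = {[ε=ι], [θ]}: π^{-1}(V) = {ε, θ, ι} ∉ τ ✗.
  V = {[ζ=η], [θ]}: π^{-1}(V) = {ζ, η, θ} ∉ τ ✗.
  V = {[ε=ι], [ζ=η], [θ]}: π^{-1}(V) = {ε, ζ, η, θ, ι} ∈ τ ✓.
Open sets in the quotient: τ_Q = {{}, {[θ]}, {[ε=ι], [ζ=η], [θ]}} (3 elements).


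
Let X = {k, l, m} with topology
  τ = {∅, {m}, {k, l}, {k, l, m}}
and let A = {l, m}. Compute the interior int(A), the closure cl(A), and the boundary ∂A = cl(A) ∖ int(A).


int(A) = {m}, cl(A) = {k, l, m}, ∂A = {k, l}.

Closed sets in (X, τ) are complements of opens:
  closed(X, τ) = {∅, {m}, {k, l}, {k, l, m}}.
int(A) = ⋃ {U ∈ τ : U ⊆ A}. Opens contained in A: ∅, {m}.
Taking the union of these: int(A) = {m}.
cl(A) = ⋂ {C closed : A ⊆ C}. Closed sets containing A: {k, l, m}.
Intersecting these: cl(A) = {k, l, m}.
∂A = cl(A) ∖ int(A) = {k, l, m} ∖ {m} = {k, l}.


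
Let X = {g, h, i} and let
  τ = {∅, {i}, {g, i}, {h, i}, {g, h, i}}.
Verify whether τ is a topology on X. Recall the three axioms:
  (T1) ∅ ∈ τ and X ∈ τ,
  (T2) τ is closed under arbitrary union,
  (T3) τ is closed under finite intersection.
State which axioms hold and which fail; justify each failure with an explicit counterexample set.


τ IS a topology on X.

Axiom (T1): ∅ ∈ τ? Yes; X ∈ τ? Yes.
Axiom (T2/T3): check pairwise unions and intersections of members of τ.
All pairwise intersections and unions checked — each lies in τ. Therefore τ satisfies (T1), (T2), (T3): it IS a topology on X.


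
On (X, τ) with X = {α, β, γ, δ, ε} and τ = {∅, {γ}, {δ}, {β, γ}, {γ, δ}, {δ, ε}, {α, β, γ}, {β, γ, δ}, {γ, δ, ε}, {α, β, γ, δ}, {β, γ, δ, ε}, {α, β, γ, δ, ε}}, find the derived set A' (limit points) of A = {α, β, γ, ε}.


A' = {α, β}

For each x ∈ X, list the open sets U ∈ τ with x ∈ U, then check whether U ∩ (A ∖ {x}) ≠ ∅ for every such U.
  x = α: opens ∋ x are {α, β, γ}, {α, β, γ, δ}, {α, β, γ, δ, ε}; each meets A ∖ {α}, so x IS a limit point.
  x = β: opens ∋ x are {β, γ}, {α, β, γ}, {β, γ, δ}, {α, β, γ, δ}, {β, γ, δ, ε}, {α, β, γ, δ, ε}; each meets A ∖ {β}, so x IS a limit point.
  x = γ: open {γ} ∋ x has {γ} ∩ (A ∖ {γ}) = ∅, so x is NOT a limit point.
  x = δ: open {δ} ∋ x has {δ} ∩ (A ∖ {δ}) = ∅, so x is NOT a limit point.
  x = ε: open {δ, ε} ∋ x has {δ, ε} ∩ (A ∖ {ε}) = ∅, so x is NOT a limit point.
Collecting: A' = {α, β}.


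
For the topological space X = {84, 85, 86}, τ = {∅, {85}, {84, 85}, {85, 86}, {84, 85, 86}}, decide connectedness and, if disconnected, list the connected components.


(X, τ) is connected.

Find clopen sets (U ∈ τ with X ∖ U ∈ τ):
  U = ∅, X ∖ U = {84, 85, 86} — both open, so U is clopen.
  U = {84, 85, 86}, X ∖ U = ∅ — both open, so U is clopen.
Only trivial clopens (∅ and X) exist, so (X, τ) is connected.
Compute connected components by grouping points that agree on all clopens:
  component: {84, 85, 86}


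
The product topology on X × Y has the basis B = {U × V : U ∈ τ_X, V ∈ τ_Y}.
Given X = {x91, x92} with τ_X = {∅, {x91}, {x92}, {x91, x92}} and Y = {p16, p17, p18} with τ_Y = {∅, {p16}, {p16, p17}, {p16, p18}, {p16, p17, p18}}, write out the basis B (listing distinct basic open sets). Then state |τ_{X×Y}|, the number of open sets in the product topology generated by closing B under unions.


Basis B = {∅ × ∅, {x91} × {p16}, {x92} × {p16}, {x91} × {p16, p17}, {x91} × {p16, p18}, {x91, x92} × {p16}, {x92} × {p16, p17}, {x92} × {p16, p18}, {x91} × {p16, p17, p18}, {x92} × {p16, p17, p18}, {x91, x92} × {p16, p17}, {x91, x92} × {p16, p18}, {x91, x92} × {p16, p17, p18}}; |τ_{X×Y}| = 25.

Enumerate products U × V with U ∈ τ_X, V ∈ τ_Y (deduplicated):
  ∅ × ∅ = {} (∅)
  {x91} × {p16} = {(x91,p16)}
  {x92} × {p16} = {(x92,p16)}
  {x91} × {p16, p17} = {(x91,p16), (x91,p17)}
  {x91} × {p16, p18} = {(x91,p16), (x91,p18)}
  {x91, x92} × {p16} = {(x91,p16), (x92,p16)}
  {x92} × {p16, p17} = {(x92,p16), (x92,p17)}
  {x92} × {p16, p18} = {(x92,p16), (x92,p18)}
  {x91} × {p16, p17, p18} = {(x91,p16), (x91,p17), (x91,p18)}
  {x92} × {p16, p17, p18} = {(x92,p16), (x92,p17), (x92,p18)}
  {x91, x92} × {p16, p17} = {(x91,p16), (x91,p17), (x92,p16), (x92,p17)}
  {x91, x92} × {p16, p18} = {(x91,p16), (x91,p18), (x92,p16), (x92,p18)}
  {x91, x92} × {p16, p17, p18} = {(x91,p16), (x91,p17), (x91,p18), (x92,p16), (x92,p17), (x92,p18)}
These 13 distinct sets form the basis B.
Close under arbitrary unions to get τ_{X×Y}; counting gives |τ_{X×Y}| = 25.


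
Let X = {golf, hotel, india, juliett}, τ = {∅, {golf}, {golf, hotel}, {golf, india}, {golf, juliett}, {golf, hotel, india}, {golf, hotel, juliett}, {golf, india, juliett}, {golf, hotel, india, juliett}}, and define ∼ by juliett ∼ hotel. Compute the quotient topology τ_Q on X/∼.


X/∼ = {[golf], [hotel=juliett], [india]}; |τ_Q| = 5.

Equivalence classes: [golf], [hotel=juliett], [india].
Quotient map π: X → X/∼ sends golf ↦ [golf], hotel ↦ [hotel=juliett], india ↦ [india], juliett ↦ [hotel=juliett].
For each subset V ⊆ X/∼, compute π^{-1}(V) ⊆ X and check whether π^{-1}(V) ∈ τ. V is open in τ_Q iff π^{-1}(V) ∈ τ.
  V = {}: π^{-1}(V) = ∅ ∈ τ ✓.
  V = {[golf]}: π^{-1}(V) = {golf} ∈ τ ✓.
  V = {[hotel=juliett]}: π^{-1}(V) = {hotel, juliett} ∉ τ ✗.
  V = {[golf], [hotel=juliett]}: π^{-1}(V) = {golf, hotel, juliett} ∈ τ ✓.
  V = {[india]}: π^{-1}(V) = {india} ∉ τ ✗.
  V = {[golf], [india]}: π^{-1}(V) = {golf, india} ∈ τ ✓.
  V = {[hotel=juliett], [india]}: π^{-1}(V) = {hotel, india, juliett} ∉ τ ✗.
  V = {[golf], [hotel=juliett], [india]}: π^{-1}(V) = {golf, hotel, india, juliett} ∈ τ ✓.
Open sets in the quotient: τ_Q = {{}, {[golf]}, {[golf], [hotel=juliett]}, {[golf], [india]}, {[golf], [hotel=juliett], [india]}} (5 elements).


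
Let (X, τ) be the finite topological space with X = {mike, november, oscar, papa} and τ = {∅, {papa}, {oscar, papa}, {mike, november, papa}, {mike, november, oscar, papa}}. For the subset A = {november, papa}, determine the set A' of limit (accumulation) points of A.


A' = {mike, november, oscar}

For each x ∈ X, list the open sets U ∈ τ with x ∈ U, then check whether U ∩ (A ∖ {x}) ≠ ∅ for every such U.
  x = mike: opens ∋ x are {mike, november, papa}, {mike, november, oscar, papa}; each meets A ∖ {mike}, so x IS a limit point.
  x = november: opens ∋ x are {mike, november, papa}, {mike, november, oscar, papa}; each meets A ∖ {november}, so x IS a limit point.
  x = oscar: opens ∋ x are {oscar, papa}, {mike, november, oscar, papa}; each meets A ∖ {oscar}, so x IS a limit point.
  x = papa: open {papa} ∋ x has {papa} ∩ (A ∖ {papa}) = ∅, so x is NOT a limit point.
Collecting: A' = {mike, november, oscar}.


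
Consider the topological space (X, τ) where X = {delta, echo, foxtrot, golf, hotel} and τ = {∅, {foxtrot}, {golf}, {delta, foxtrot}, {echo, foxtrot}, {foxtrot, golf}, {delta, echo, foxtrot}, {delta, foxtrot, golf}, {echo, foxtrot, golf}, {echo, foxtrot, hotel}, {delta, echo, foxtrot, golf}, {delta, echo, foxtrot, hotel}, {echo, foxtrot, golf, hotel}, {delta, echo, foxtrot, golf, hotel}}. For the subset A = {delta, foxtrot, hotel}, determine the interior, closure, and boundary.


int(A) = {delta, foxtrot}, cl(A) = {delta, echo, foxtrot, hotel}, ∂A = {echo, hotel}.

Closed sets in (X, τ) are complements of opens:
  closed(X, τ) = {∅, {delta}, {golf}, {hotel}, {delta, golf}, {delta, hotel}, {echo, hotel}, {golf, hotel}, {delta, echo, hotel}, {delta, golf, hotel}, {echo, golf, hotel}, {delta, echo, foxtrot, hotel}, {delta, echo, golf, hotel}, {delta, echo, foxtrot, golf, hotel}}.
int(A) = ⋃ {U ∈ τ : U ⊆ A}. Opens contained in A: ∅, {foxtrot}, {delta, foxtrot}.
Taking the union of these: int(A) = {delta, foxtrot}.
cl(A) = ⋂ {C closed : A ⊆ C}. Closed sets containing A: {delta, echo, foxtrot, hotel}, {delta, echo, foxtrot, golf, hotel}.
Intersecting these: cl(A) = {delta, echo, foxtrot, hotel}.
∂A = cl(A) ∖ int(A) = {delta, echo, foxtrot, hotel} ∖ {delta, foxtrot} = {echo, hotel}.


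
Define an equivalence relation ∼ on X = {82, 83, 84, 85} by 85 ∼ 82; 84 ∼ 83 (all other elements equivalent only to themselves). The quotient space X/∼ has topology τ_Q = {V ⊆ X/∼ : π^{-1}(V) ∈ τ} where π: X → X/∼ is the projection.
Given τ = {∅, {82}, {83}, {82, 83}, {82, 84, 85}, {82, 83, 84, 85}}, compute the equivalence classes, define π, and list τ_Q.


X/∼ = {[82=85], [83=84]}; |τ_Q| = 2.

Equivalence classes: [82=85], [83=84].
Quotient map π: X → X/∼ sends 82 ↦ [82=85], 83 ↦ [83=84], 84 ↦ [83=84], 85 ↦ [82=85].
For each subset V ⊆ X/∼, compute π^{-1}(V) ⊆ X and check whether π^{-1}(V) ∈ τ. V is open in τ_Q iff π^{-1}(V) ∈ τ.
  V = {}: π^{-1}(V) = ∅ ∈ τ ✓.
  V = {[82=85]}: π^{-1}(V) = {82, 85} ∉ τ ✗.
  V = {[83=84]}: π^{-1}(V) = {83, 84} ∉ τ ✗.
  V = {[82=85], [83=84]}: π^{-1}(V) = {82, 83, 84, 85} ∈ τ ✓.
Open sets in the quotient: τ_Q = {{}, {[82=85], [83=84]}} (2 elements).


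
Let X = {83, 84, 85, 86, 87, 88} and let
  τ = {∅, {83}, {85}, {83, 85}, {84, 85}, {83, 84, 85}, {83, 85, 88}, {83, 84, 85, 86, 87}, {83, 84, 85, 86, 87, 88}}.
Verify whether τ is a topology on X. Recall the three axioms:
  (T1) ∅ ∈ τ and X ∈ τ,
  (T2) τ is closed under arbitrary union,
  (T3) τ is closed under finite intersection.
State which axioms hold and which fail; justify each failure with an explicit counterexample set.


τ is NOT a topology on X.

Axiom (T1): ∅ ∈ τ? Yes; X ∈ τ? Yes.
Axiom (T2/T3): check pairwise unions and intersections of members of τ.
Counterexample for (T2): {84, 85} ∪ {83, 85, 88} = {83, 84, 85, 88} ∉ τ. Therefore τ is NOT a topology.


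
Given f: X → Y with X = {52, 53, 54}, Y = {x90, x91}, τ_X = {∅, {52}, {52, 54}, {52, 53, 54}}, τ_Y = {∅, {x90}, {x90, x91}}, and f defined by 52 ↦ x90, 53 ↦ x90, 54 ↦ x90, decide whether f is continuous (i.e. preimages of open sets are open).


f IS continuous.

Compute f^{-1}(U) for each U ∈ τ_Y:
  U = ∅: f^{-1}(U) = ∅ ∈ τ_X ✓.
  U = {x90}: f^{-1}(U) = {52, 53, 54} ∈ τ_X ✓.
  U = {x90, x91}: f^{-1}(U) = {52, 53, 54} ∈ τ_X ✓.
Every preimage lies in τ_X, so f IS continuous.


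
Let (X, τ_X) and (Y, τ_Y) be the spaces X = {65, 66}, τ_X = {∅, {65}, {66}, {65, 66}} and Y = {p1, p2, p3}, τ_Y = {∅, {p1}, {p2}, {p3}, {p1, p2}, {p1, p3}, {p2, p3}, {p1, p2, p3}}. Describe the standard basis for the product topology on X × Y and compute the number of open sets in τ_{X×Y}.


Basis B = {∅ × ∅, {65} × {p1}, {65} × {p2}, {65} × {p3}, {66} × {p1}, {66} × {p2}, {66} × {p3}, {65} × {p1, p2}, {65} × {p1, p3}, {65, 66} × {p1}, {65} × {p2, p3}, {65, 66} × {p2}, {65, 66} × {p3}, {66} × {p1, p2}, {66} × {p1, p3}, {66} × {p2, p3}, {65} × {p1, p2, p3}, {66} × {p1, p2, p3}, {65, 66} × {p1, p2}, {65, 66} × {p1, p3}, {65, 66} × {p2, p3}, {65, 66} × {p1, p2, p3}}; |τ_{X×Y}| = 64.

Enumerate products U × V with U ∈ τ_X, V ∈ τ_Y (deduplicated):
  ∅ × ∅ = {} (∅)
  {65} × {p1} = {(65,p1)}
  {65} × {p2} = {(65,p2)}
  {65} × {p3} = {(65,p3)}
  {66} × {p1} = {(66,p1)}
  {66} × {p2} = {(66,p2)}
  {66} × {p3} = {(66,p3)}
  {65} × {p1, p2} = {(65,p1), (65,p2)}
  {65} × {p1, p3} = {(65,p1), (65,p3)}
  {65, 66} × {p1} = {(65,p1), (66,p1)}
  {65} × {p2, p3} = {(65,p2), (65,p3)}
  {65, 66} × {p2} = {(65,p2), (66,p2)}
  {65, 66} × {p3} = {(65,p3), (66,p3)}
  {66} × {p1, p2} = {(66,p1), (66,p2)}
  {66} × {p1, p3} = {(66,p1), (66,p3)}
  {66} × {p2, p3} = {(66,p2), (66,p3)}
  {65} × {p1, p2, p3} = {(65,p1), (65,p2), (65,p3)}
  {66} × {p1, p2, p3} = {(66,p1), (66,p2), (66,p3)}
  {65, 66} × {p1, p2} = {(65,p1), (65,p2), (66,p1), (66,p2)}
  {65, 66} × {p1, p3} = {(65,p1), (65,p3), (66,p1), (66,p3)}
  {65, 66} × {p2, p3} = {(65,p2), (65,p3), (66,p2), (66,p3)}
  {65, 66} × {p1, p2, p3} = {(65,p1), (65,p2), (65,p3), (66,p1), (66,p2), (66,p3)}
These 22 distinct sets form the basis B.
Close under arbitrary unions to get τ_{X×Y}; counting gives |τ_{X×Y}| = 64.


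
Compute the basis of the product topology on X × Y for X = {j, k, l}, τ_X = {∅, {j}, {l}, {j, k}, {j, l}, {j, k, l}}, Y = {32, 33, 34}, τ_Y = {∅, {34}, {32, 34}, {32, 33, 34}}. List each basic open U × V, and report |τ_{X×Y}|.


Basis B = {∅ × ∅, {j} × {34}, {l} × {34}, {j} × {32, 34}, {j, k} × {34}, {j, l} × {34}, {l} × {32, 34}, {j} × {32, 33, 34}, {j, k, l} × {34}, {l} × {32, 33, 34}, {j, k} × {32, 34}, {j, l} × {32, 34}, {j, k} × {32, 33, 34}, {j, l} × {32, 33, 34}, {j, k, l} × {32, 34}, {j, k, l} × {32, 33, 34}}; |τ_{X×Y}| = 40.

Enumerate products U × V with U ∈ τ_X, V ∈ τ_Y (deduplicated):
  ∅ × ∅ = {} (∅)
  {j} × {34} = {(j,34)}
  {l} × {34} = {(l,34)}
  {j} × {32, 34} = {(j,32), (j,34)}
  {j, k} × {34} = {(j,34), (k,34)}
  {j, l} × {34} = {(j,34), (l,34)}
  {l} × {32, 34} = {(l,32), (l,34)}
  {j} × {32, 33, 34} = {(j,32), (j,33), (j,34)}
  {j, k, l} × {34} = {(j,34), (k,34), (l,34)}
  {l} × {32, 33, 34} = {(l,32), (l,33), (l,34)}
  {j, k} × {32, 34} = {(j,32), (j,34), (k,32), (k,34)}
  {j, l} × {32, 34} = {(j,32), (j,34), (l,32), (l,34)}
  {j, k} × {32, 33, 34} = {(j,32), (j,33), (j,34), (k,32), (k,33), (k,34)}
  {j, l} × {32, 33, 34} = {(j,32), (j,33), (j,34), (l,32), (l,33), (l,34)}
  {j, k, l} × {32, 34} = {(j,32), (j,34), (k,32), (k,34), (l,32), (l,34)}
  {j, k, l} × {32, 33, 34} = {(j,32), (j,33), (j,34), (k,32), (k,33), (k,34), (l,32), (l,33), (l,34)}
These 16 distinct sets form the basis B.
Close under arbitrary unions to get τ_{X×Y}; counting gives |τ_{X×Y}| = 40.


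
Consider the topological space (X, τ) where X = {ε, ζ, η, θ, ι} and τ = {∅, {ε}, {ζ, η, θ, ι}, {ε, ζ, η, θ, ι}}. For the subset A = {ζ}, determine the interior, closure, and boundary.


int(A) = ∅, cl(A) = {ζ, η, θ, ι}, ∂A = {ζ, η, θ, ι}.

Closed sets in (X, τ) are complements of opens:
  closed(X, τ) = {∅, {ε}, {ζ, η, θ, ι}, {ε, ζ, η, θ, ι}}.
int(A) = ⋃ {U ∈ τ : U ⊆ A}. Opens contained in A: ∅.
Taking the union of these: int(A) = ∅.
cl(A) = ⋂ {C closed : A ⊆ C}. Closed sets containing A: {ζ, η, θ, ι}, {ε, ζ, η, θ, ι}.
Intersecting these: cl(A) = {ζ, η, θ, ι}.
∂A = cl(A) ∖ int(A) = {ζ, η, θ, ι} ∖ ∅ = {ζ, η, θ, ι}.


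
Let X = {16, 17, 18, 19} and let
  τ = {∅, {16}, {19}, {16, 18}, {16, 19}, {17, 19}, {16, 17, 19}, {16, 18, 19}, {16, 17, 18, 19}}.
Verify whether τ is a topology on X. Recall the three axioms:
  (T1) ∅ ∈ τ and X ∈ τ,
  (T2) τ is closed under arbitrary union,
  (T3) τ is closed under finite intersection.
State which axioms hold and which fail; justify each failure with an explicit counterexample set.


τ IS a topology on X.

Axiom (T1): ∅ ∈ τ? Yes; X ∈ τ? Yes.
Axiom (T2/T3): check pairwise unions and intersections of members of τ.
All pairwise intersections and unions checked — each lies in τ. Therefore τ satisfies (T1), (T2), (T3): it IS a topology on X.


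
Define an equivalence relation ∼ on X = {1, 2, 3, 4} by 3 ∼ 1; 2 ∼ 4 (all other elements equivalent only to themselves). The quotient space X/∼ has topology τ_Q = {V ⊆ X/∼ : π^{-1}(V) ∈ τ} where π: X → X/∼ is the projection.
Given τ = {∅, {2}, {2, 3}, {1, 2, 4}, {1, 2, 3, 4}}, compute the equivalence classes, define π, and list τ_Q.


X/∼ = {[1=3], [2=4]}; |τ_Q| = 2.

Equivalence classes: [1=3], [2=4].
Quotient map π: X → X/∼ sends 1 ↦ [1=3], 2 ↦ [2=4], 3 ↦ [1=3], 4 ↦ [2=4].
For each subset V ⊆ X/∼, compute π^{-1}(V) ⊆ X and check whether π^{-1}(V) ∈ τ. V is open in τ_Q iff π^{-1}(V) ∈ τ.
  V = {}: π^{-1}(V) = ∅ ∈ τ ✓.
  V = {[1=3]}: π^{-1}(V) = {1, 3} ∉ τ ✗.
  V = {[2=4]}: π^{-1}(V) = {2, 4} ∉ τ ✗.
  V = {[1=3], [2=4]}: π^{-1}(V) = {1, 2, 3, 4} ∈ τ ✓.
Open sets in the quotient: τ_Q = {{}, {[1=3], [2=4]}} (2 elements).


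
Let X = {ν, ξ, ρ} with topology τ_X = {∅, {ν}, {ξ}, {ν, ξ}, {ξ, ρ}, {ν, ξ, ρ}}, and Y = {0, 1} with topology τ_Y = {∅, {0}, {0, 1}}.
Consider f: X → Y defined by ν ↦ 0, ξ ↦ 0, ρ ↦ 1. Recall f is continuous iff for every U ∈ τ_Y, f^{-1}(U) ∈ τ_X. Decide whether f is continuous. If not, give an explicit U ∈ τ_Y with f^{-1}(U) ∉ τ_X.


f IS continuous.

Compute f^{-1}(U) for each U ∈ τ_Y:
  U = ∅: f^{-1}(U) = ∅ ∈ τ_X ✓.
  U = {0}: f^{-1}(U) = {ν, ξ} ∈ τ_X ✓.
  U = {0, 1}: f^{-1}(U) = {ν, ξ, ρ} ∈ τ_X ✓.
Every preimage lies in τ_X, so f IS continuous.


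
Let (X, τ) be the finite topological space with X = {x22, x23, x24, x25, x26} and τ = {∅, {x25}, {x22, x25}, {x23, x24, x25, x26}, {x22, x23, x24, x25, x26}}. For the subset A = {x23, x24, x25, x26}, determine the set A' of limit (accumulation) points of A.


A' = {x22, x23, x24, x26}

For each x ∈ X, list the open sets U ∈ τ with x ∈ U, then check whether U ∩ (A ∖ {x}) ≠ ∅ for every such U.
  x = x22: opens ∋ x are {x22, x25}, {x22, x23, x24, x25, x26}; each meets A ∖ {x22}, so x IS a limit point.
  x = x23: opens ∋ x are {x23, x24, x25, x26}, {x22, x23, x24, x25, x26}; each meets A ∖ {x23}, so x IS a limit point.
  x = x24: opens ∋ x are {x23, x24, x25, x26}, {x22, x23, x24, x25, x26}; each meets A ∖ {x24}, so x IS a limit point.
  x = x25: open {x25} ∋ x has {x25} ∩ (A ∖ {x25}) = ∅, so x is NOT a limit point.
  x = x26: opens ∋ x are {x23, x24, x25, x26}, {x22, x23, x24, x25, x26}; each meets A ∖ {x26}, so x IS a limit point.
Collecting: A' = {x22, x23, x24, x26}.


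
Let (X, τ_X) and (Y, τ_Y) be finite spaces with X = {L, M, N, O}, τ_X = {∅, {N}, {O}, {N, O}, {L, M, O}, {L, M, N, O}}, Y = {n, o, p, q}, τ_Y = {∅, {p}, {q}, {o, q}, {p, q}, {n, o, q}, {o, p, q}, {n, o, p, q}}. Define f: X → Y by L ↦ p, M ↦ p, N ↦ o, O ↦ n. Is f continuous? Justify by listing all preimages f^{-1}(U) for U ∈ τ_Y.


f is NOT continuous.

Compute f^{-1}(U) for each U ∈ τ_Y:
  U = ∅: f^{-1}(U) = ∅ ∈ τ_X ✓.
  U = {p}: f^{-1}(U) = {L, M} ∉ τ_X ✗.
  U = {q}: f^{-1}(U) = ∅ ∈ τ_X ✓.
  U = {o, q}: f^{-1}(U) = {N} ∈ τ_X ✓.
  U = {p, q}: f^{-1}(U) = {L, M} ∉ τ_X ✗.
  U = {n, o, q}: f^{-1}(U) = {N, O} ∈ τ_X ✓.
  U = {o, p, q}: f^{-1}(U) = {L, M, N} ∉ τ_X ✗.
  U = {n, o, p, q}: f^{-1}(U) = {L, M, N, O} ∈ τ_X ✓.
Found U = {p} with f^{-1}(U) = {L, M} not in τ_X. Therefore f is NOT continuous.


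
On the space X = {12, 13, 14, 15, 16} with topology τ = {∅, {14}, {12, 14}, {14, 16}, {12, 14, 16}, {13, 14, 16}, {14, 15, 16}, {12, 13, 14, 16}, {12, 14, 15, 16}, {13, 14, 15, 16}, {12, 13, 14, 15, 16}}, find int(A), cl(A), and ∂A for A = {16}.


int(A) = ∅, cl(A) = {13, 15, 16}, ∂A = {13, 15, 16}.

Closed sets in (X, τ) are complements of opens:
  closed(X, τ) = {∅, {12}, {13}, {15}, {12, 13}, {12, 15}, {13, 15}, {12, 13, 15}, {13, 15, 16}, {12, 13, 15, 16}, {12, 13, 14, 15, 16}}.
int(A) = ⋃ {U ∈ τ : U ⊆ A}. Opens contained in A: ∅.
Taking the union of these: int(A) = ∅.
cl(A) = ⋂ {C closed : A ⊆ C}. Closed sets containing A: {13, 15, 16}, {12, 13, 15, 16}, {12, 13, 14, 15, 16}.
Intersecting these: cl(A) = {13, 15, 16}.
∂A = cl(A) ∖ int(A) = {13, 15, 16} ∖ ∅ = {13, 15, 16}.


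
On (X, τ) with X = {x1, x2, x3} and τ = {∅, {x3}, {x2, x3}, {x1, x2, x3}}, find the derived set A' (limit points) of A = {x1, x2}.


A' = {x1}

For each x ∈ X, list the open sets U ∈ τ with x ∈ U, then check whether U ∩ (A ∖ {x}) ≠ ∅ for every such U.
  x = x1: opens ∋ x are {x1, x2, x3}; each meets A ∖ {x1}, so x IS a limit point.
  x = x2: open {x2, x3} ∋ x has {x2, x3} ∩ (A ∖ {x2}) = ∅, so x is NOT a limit point.
  x = x3: open {x3} ∋ x has {x3} ∩ (A ∖ {x3}) = ∅, so x is NOT a limit point.
Collecting: A' = {x1}.


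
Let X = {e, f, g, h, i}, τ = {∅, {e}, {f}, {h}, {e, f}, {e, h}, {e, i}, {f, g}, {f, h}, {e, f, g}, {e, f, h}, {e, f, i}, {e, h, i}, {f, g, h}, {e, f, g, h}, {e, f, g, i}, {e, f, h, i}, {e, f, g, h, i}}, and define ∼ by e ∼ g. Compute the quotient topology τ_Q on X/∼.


X/∼ = {[e=g], [f], [h], [i]}; |τ_Q| = 8.

Equivalence classes: [e=g], [f], [h], [i].
Quotient map π: X → X/∼ sends e ↦ [e=g], f ↦ [f], g ↦ [e=g], h ↦ [h], i ↦ [i].
For each subset V ⊆ X/∼, compute π^{-1}(V) ⊆ X and check whether π^{-1}(V) ∈ τ. V is open in τ_Q iff π^{-1}(V) ∈ τ.
  V = {}: π^{-1}(V) = ∅ ∈ τ ✓.
  V = {[e=g]}: π^{-1}(V) = {e, g} ∉ τ ✗.
  V = {[f]}: π^{-1}(V) = {f} ∈ τ ✓.
  V = {[e=g], [f]}: π^{-1}(V) = {e, f, g} ∈ τ ✓.
  V = {[h]}: π^{-1}(V) = {h} ∈ τ ✓.
  V = {[e=g], [h]}: π^{-1}(V) = {e, g, h} ∉ τ ✗.
  V = {[f], [h]}: π^{-1}(V) = {f, h} ∈ τ ✓.
  V = {[e=g], [f], [h]}: π^{-1}(V) = {e, f, g, h} ∈ τ ✓.
  V = {[i]}: π^{-1}(V) = {i} ∉ τ ✗.
  V = {[e=g], [i]}: π^{-1}(V) = {e, g, i} ∉ τ ✗.
  V = {[f], [i]}: π^{-1}(V) = {f, i} ∉ τ ✗.
  V = {[e=g], [f], [i]}: π^{-1}(V) = {e, f, g, i} ∈ τ ✓.
  V = {[h], [i]}: π^{-1}(V) = {h, i} ∉ τ ✗.
  V = {[e=g], [h], [i]}: π^{-1}(V) = {e, g, h, i} ∉ τ ✗.
  V = {[f], [h], [i]}: π^{-1}(V) = {f, h, i} ∉ τ ✗.
  V = {[e=g], [f], [h], [i]}: π^{-1}(V) = {e, f, g, h, i} ∈ τ ✓.
Open sets in the quotient: τ_Q = {{}, {[f]}, {[e=g], [f]}, {[h]}, {[f], [h]}, {[e=g], [f], [h]}, {[e=g], [f], [i]}, {[e=g], [f], [h], [i]}} (8 elements).


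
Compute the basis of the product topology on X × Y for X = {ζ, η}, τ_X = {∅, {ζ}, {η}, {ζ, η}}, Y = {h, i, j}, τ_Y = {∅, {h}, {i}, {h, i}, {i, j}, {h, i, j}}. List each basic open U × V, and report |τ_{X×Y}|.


Basis B = {∅ × ∅, {ζ} × {h}, {ζ} × {i}, {η} × {h}, {η} × {i}, {ζ} × {h, i}, {ζ, η} × {h}, {ζ} × {i, j}, {ζ, η} × {i}, {η} × {h, i}, {η} × {i, j}, {ζ} × {h, i, j}, {η} × {h, i, j}, {ζ, η} × {h, i}, {ζ, η} × {i, j}, {ζ, η} × {h, i, j}}; |τ_{X×Y}| = 36.

Enumerate products U × V with U ∈ τ_X, V ∈ τ_Y (deduplicated):
  ∅ × ∅ = {} (∅)
  {ζ} × {h} = {(ζ,h)}
  {ζ} × {i} = {(ζ,i)}
  {η} × {h} = {(η,h)}
  {η} × {i} = {(η,i)}
  {ζ} × {h, i} = {(ζ,h), (ζ,i)}
  {ζ, η} × {h} = {(ζ,h), (η,h)}
  {ζ} × {i, j} = {(ζ,i), (ζ,j)}
  {ζ, η} × {i} = {(ζ,i), (η,i)}
  {η} × {h, i} = {(η,h), (η,i)}
  {η} × {i, j} = {(η,i), (η,j)}
  {ζ} × {h, i, j} = {(ζ,h), (ζ,i), (ζ,j)}
  {η} × {h, i, j} = {(η,h), (η,i), (η,j)}
  {ζ, η} × {h, i} = {(ζ,h), (ζ,i), (η,h), (η,i)}
  {ζ, η} × {i, j} = {(ζ,i), (ζ,j), (η,i), (η,j)}
  {ζ, η} × {h, i, j} = {(ζ,h), (ζ,i), (ζ,j), (η,h), (η,i), (η,j)}
These 16 distinct sets form the basis B.
Close under arbitrary unions to get τ_{X×Y}; counting gives |τ_{X×Y}| = 36.


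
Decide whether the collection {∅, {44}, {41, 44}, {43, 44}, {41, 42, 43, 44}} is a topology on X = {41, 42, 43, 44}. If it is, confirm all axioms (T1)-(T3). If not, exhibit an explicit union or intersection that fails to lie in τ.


τ is NOT a topology on X.

Axiom (T1): ∅ ∈ τ? Yes; X ∈ τ? Yes.
Axiom (T2/T3): check pairwise unions and intersections of members of τ.
Counterexample for (T2): {41, 44} ∪ {43, 44} = {41, 43, 44} ∉ τ. Therefore τ is NOT a topology.


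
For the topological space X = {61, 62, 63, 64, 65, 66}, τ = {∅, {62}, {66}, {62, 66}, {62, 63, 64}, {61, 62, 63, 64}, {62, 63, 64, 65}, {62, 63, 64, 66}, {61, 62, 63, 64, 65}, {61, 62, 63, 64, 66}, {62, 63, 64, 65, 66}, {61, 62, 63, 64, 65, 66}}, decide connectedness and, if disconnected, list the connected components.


(X, τ) is disconnected; components = [{66}, {61, 62, 63, 64, 65}].

Find clopen sets (U ∈ τ with X ∖ U ∈ τ):
  U = ∅, X ∖ U = {61, 62, 63, 64, 65, 66} — both open, so U is clopen.
  U = {66}, X ∖ U = {61, 62, 63, 64, 65} — both open, so U is clopen.
  U = {61, 62, 63, 64, 65}, X ∖ U = {66} — both open, so U is clopen.
  U = {61, 62, 63, 64, 65, 66}, X ∖ U = ∅ — both open, so U is clopen.
Nontrivial clopen(s) exist: e.g. {61, 62, 63, 64, 65}. So (X, τ) is disconnected.
Compute connected components by grouping points that agree on all clopens:
  component: {66}
  component: {61, 62, 63, 64, 65}


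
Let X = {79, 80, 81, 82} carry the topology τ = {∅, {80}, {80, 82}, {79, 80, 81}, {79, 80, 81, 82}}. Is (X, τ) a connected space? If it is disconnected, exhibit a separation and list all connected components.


(X, τ) is connected.

Find clopen sets (U ∈ τ with X ∖ U ∈ τ):
  U = ∅, X ∖ U = {79, 80, 81, 82} — both open, so U is clopen.
  U = {79, 80, 81, 82}, X ∖ U = ∅ — both open, so U is clopen.
Only trivial clopens (∅ and X) exist, so (X, τ) is connected.
Compute connected components by grouping points that agree on all clopens:
  component: {79, 80, 81, 82}


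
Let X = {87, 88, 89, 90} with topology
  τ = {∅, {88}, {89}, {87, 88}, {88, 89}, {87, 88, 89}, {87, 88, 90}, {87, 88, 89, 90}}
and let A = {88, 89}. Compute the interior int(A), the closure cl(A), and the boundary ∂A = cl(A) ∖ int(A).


int(A) = {88, 89}, cl(A) = {87, 88, 89, 90}, ∂A = {87, 90}.

Closed sets in (X, τ) are complements of opens:
  closed(X, τ) = {∅, {89}, {90}, {87, 90}, {89, 90}, {87, 88, 90}, {87, 89, 90}, {87, 88, 89, 90}}.
int(A) = ⋃ {U ∈ τ : U ⊆ A}. Opens contained in A: ∅, {88}, {89}, {88, 89}.
Taking the union of these: int(A) = {88, 89}.
cl(A) = ⋂ {C closed : A ⊆ C}. Closed sets containing A: {87, 88, 89, 90}.
Intersecting these: cl(A) = {87, 88, 89, 90}.
∂A = cl(A) ∖ int(A) = {87, 88, 89, 90} ∖ {88, 89} = {87, 90}.


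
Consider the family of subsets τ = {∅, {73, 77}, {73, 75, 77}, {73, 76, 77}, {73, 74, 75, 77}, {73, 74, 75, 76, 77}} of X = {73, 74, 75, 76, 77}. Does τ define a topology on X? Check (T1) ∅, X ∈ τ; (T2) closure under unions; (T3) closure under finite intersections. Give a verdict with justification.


τ is NOT a topology on X.

Axiom (T1): ∅ ∈ τ? Yes; X ∈ τ? Yes.
Axiom (T2/T3): check pairwise unions and intersections of members of τ.
Counterexample for (T2): {73, 75, 77} ∪ {73, 76, 77} = {73, 75, 76, 77} ∉ τ. Therefore τ is NOT a topology.


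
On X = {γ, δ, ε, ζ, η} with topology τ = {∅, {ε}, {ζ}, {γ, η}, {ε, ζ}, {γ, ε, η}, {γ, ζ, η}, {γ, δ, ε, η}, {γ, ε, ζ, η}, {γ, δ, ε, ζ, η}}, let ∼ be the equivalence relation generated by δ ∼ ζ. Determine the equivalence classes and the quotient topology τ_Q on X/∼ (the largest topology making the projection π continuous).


X/∼ = {[γ], [δ=ζ], [ε], [η]}; |τ_Q| = 5.

Equivalence classes: [γ], [δ=ζ], [ε], [η].
Quotient map π: X → X/∼ sends γ ↦ [γ], δ ↦ [δ=ζ], ε ↦ [ε], ζ ↦ [δ=ζ], η ↦ [η].
For each subset V ⊆ X/∼, compute π^{-1}(V) ⊆ X and check whether π^{-1}(V) ∈ τ. V is open in τ_Q iff π^{-1}(V) ∈ τ.
  V = {}: π^{-1}(V) = ∅ ∈ τ ✓.
  V = {[γ]}: π^{-1}(V) = {γ} ∉ τ ✗.
  V = {[δ=ζ]}: π^{-1}(V) = {δ, ζ} ∉ τ ✗.
  V = {[γ], [δ=ζ]}: π^{-1}(V) = {γ, δ, ζ} ∉ τ ✗.
  V = {[ε]}: π^{-1}(V) = {ε} ∈ τ ✓.
  V = {[γ], [ε]}: π^{-1}(V) = {γ, ε} ∉ τ ✗.
  V = {[δ=ζ], [ε]}: π^{-1}(V) = {δ, ε, ζ} ∉ τ ✗.
  V = {[γ], [δ=ζ], [ε]}: π^{-1}(V) = {γ, δ, ε, ζ} ∉ τ ✗.
  V = {[η]}: π^{-1}(V) = {η} ∉ τ ✗.
  V = {[γ], [η]}: π^{-1}(V) = {γ, η} ∈ τ ✓.
  V = {[δ=ζ], [η]}: π^{-1}(V) = {δ, ζ, η} ∉ τ ✗.
  V = {[γ], [δ=ζ], [η]}: π^{-1}(V) = {γ, δ, ζ, η} ∉ τ ✗.
  V = {[ε], [η]}: π^{-1}(V) = {ε, η} ∉ τ ✗.
  V = {[γ], [ε], [η]}: π^{-1}(V) = {γ, ε, η} ∈ τ ✓.
  V = {[δ=ζ], [ε], [η]}: π^{-1}(V) = {δ, ε, ζ, η} ∉ τ ✗.
  V = {[γ], [δ=ζ], [ε], [η]}: π^{-1}(V) = {γ, δ, ε, ζ, η} ∈ τ ✓.
Open sets in the quotient: τ_Q = {{}, {[ε]}, {[γ], [η]}, {[γ], [ε], [η]}, {[γ], [δ=ζ], [ε], [η]}} (5 elements).


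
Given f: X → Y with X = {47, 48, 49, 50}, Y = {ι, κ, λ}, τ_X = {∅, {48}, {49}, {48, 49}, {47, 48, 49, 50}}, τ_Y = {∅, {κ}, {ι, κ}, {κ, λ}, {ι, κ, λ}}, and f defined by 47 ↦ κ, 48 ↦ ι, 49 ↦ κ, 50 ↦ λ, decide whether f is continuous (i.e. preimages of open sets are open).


f is NOT continuous.

Compute f^{-1}(U) for each U ∈ τ_Y:
  U = ∅: f^{-1}(U) = ∅ ∈ τ_X ✓.
  U = {κ}: f^{-1}(U) = {47, 49} ∉ τ_X ✗.
  U = {ι, κ}: f^{-1}(U) = {47, 48, 49} ∉ τ_X ✗.
  U = {κ, λ}: f^{-1}(U) = {47, 49, 50} ∉ τ_X ✗.
  U = {ι, κ, λ}: f^{-1}(U) = {47, 48, 49, 50} ∈ τ_X ✓.
Found U = {κ} with f^{-1}(U) = {47, 49} not in τ_X. Therefore f is NOT continuous.


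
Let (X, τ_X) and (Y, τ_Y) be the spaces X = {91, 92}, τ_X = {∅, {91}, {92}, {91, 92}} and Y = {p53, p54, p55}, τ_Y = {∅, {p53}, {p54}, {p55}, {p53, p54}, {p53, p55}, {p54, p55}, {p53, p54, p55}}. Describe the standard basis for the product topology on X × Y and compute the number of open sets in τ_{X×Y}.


Basis B = {∅ × ∅, {91} × {p53}, {91} × {p54}, {91} × {p55}, {92} × {p53}, {92} × {p54}, {92} × {p55}, {91} × {p53, p54}, {91} × {p53, p55}, {91, 92} × {p53}, {91} × {p54, p55}, {91, 92} × {p54}, {91, 92} × {p55}, {92} × {p53, p54}, {92} × {p53, p55}, {92} × {p54, p55}, {91} × {p53, p54, p55}, {92} × {p53, p54, p55}, {91, 92} × {p53, p54}, {91, 92} × {p53, p55}, {91, 92} × {p54, p55}, {91, 92} × {p53, p54, p55}}; |τ_{X×Y}| = 64.

Enumerate products U × V with U ∈ τ_X, V ∈ τ_Y (deduplicated):
  ∅ × ∅ = {} (∅)
  {91} × {p53} = {(91,p53)}
  {91} × {p54} = {(91,p54)}
  {91} × {p55} = {(91,p55)}
  {92} × {p53} = {(92,p53)}
  {92} × {p54} = {(92,p54)}
  {92} × {p55} = {(92,p55)}
  {91} × {p53, p54} = {(91,p53), (91,p54)}
  {91} × {p53, p55} = {(91,p53), (91,p55)}
  {91, 92} × {p53} = {(91,p53), (92,p53)}
  {91} × {p54, p55} = {(91,p54), (91,p55)}
  {91, 92} × {p54} = {(91,p54), (92,p54)}
  {91, 92} × {p55} = {(91,p55), (92,p55)}
  {92} × {p53, p54} = {(92,p53), (92,p54)}
  {92} × {p53, p55} = {(92,p53), (92,p55)}
  {92} × {p54, p55} = {(92,p54), (92,p55)}
  {91} × {p53, p54, p55} = {(91,p53), (91,p54), (91,p55)}
  {92} × {p53, p54, p55} = {(92,p53), (92,p54), (92,p55)}
  {91, 92} × {p53, p54} = {(91,p53), (91,p54), (92,p53), (92,p54)}
  {91, 92} × {p53, p55} = {(91,p53), (91,p55), (92,p53), (92,p55)}
  {91, 92} × {p54, p55} = {(91,p54), (91,p55), (92,p54), (92,p55)}
  {91, 92} × {p53, p54, p55} = {(91,p53), (91,p54), (91,p55), (92,p53), (92,p54), (92,p55)}
These 22 distinct sets form the basis B.
Close under arbitrary unions to get τ_{X×Y}; counting gives |τ_{X×Y}| = 64.


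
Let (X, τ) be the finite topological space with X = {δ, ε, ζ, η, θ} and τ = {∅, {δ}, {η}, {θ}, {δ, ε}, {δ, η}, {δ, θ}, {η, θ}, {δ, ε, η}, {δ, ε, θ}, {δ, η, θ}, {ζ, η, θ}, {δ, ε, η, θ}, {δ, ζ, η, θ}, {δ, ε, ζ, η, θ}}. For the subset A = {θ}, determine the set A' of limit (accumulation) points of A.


A' = {ζ}

For each x ∈ X, list the open sets U ∈ τ with x ∈ U, then check whether U ∩ (A ∖ {x}) ≠ ∅ for every such U.
  x = δ: open {δ} ∋ x has {δ} ∩ (A ∖ {δ}) = ∅, so x is NOT a limit point.
  x = ε: open {δ, ε} ∋ x has {δ, ε} ∩ (A ∖ {ε}) = ∅, so x is NOT a limit point.
  x = ζ: opens ∋ x are {ζ, η, θ}, {δ, ζ, η, θ}, {δ, ε, ζ, η, θ}; each meets A ∖ {ζ}, so x IS a limit point.
  x = η: open {η} ∋ x has {η} ∩ (A ∖ {η}) = ∅, so x is NOT a limit point.
  x = θ: open {θ} ∋ x has {θ} ∩ (A ∖ {θ}) = ∅, so x is NOT a limit point.
Collecting: A' = {ζ}.


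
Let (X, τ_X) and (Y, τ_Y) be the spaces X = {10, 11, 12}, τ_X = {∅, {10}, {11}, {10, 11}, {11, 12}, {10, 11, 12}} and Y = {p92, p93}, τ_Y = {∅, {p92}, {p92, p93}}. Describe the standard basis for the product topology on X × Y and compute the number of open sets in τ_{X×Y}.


Basis B = {∅ × ∅, {10} × {p92}, {11} × {p92}, {10} × {p92, p93}, {10, 11} × {p92}, {11} × {p92, p93}, {11, 12} × {p92}, {10, 11, 12} × {p92}, {10, 11} × {p92, p93}, {11, 12} × {p92, p93}, {10, 11, 12} × {p92, p93}}; |τ_{X×Y}| = 18.

Enumerate products U × V with U ∈ τ_X, V ∈ τ_Y (deduplicated):
  ∅ × ∅ = {} (∅)
  {10} × {p92} = {(10,p92)}
  {11} × {p92} = {(11,p92)}
  {10} × {p92, p93} = {(10,p92), (10,p93)}
  {10, 11} × {p92} = {(10,p92), (11,p92)}
  {11} × {p92, p93} = {(11,p92), (11,p93)}
  {11, 12} × {p92} = {(11,p92), (12,p92)}
  {10, 11, 12} × {p92} = {(10,p92), (11,p92), (12,p92)}
  {10, 11} × {p92, p93} = {(10,p92), (10,p93), (11,p92), (11,p93)}
  {11, 12} × {p92, p93} = {(11,p92), (11,p93), (12,p92), (12,p93)}
  {10, 11, 12} × {p92, p93} = {(10,p92), (10,p93), (11,p92), (11,p93), (12,p92), (12,p93)}
These 11 distinct sets form the basis B.
Close under arbitrary unions to get τ_{X×Y}; counting gives |τ_{X×Y}| = 18.
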